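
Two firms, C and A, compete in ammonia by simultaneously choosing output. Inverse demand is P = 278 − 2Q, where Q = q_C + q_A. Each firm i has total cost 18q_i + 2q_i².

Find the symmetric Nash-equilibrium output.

26

Firm C's profit: π = q_C(278 − 2(q_C + q_A)) − 18q_C − 2q_C².
∂π/∂q_C = 260 − 8q_C − 2q_A = 0, so q_C = 32.5 − 0.25q_A.
By symmetry q_A = q_C; substituting into the reaction function, 1.25q_C = 32.5 and q_C = 26.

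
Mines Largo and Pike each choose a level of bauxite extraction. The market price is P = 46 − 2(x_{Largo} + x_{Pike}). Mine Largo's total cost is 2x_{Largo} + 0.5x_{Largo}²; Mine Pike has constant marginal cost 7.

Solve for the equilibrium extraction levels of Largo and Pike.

6.125, 6.6875

Mine Largo's profit: π = x_{Largo}(46 − 2(x_{Largo} + x_{Pike})) − 2x_{Largo} − 0.5x_{Largo}².
∂π/∂x_{Largo} = 44 − 5x_{Largo} − 2x_{Pike} = 0, so x_{Largo} = 8.8 − 0.4x_{Pike}.
For Pike: ∂π/∂x_{Pike} = 39 − 4x_{Pike} − 2x_{Largo} = 0 ⇒ x_{Pike} = 9.75 − 0.5x_{Largo}.
Substituting the second reaction function into the first: x_{Largo} = 8.8 − 0.4(9.75 − 0.5x_{Largo}), which gives 0.8x_{Largo} = 4.9 ⇒ x_{Largo} = 6.125.
Then x_{Pike} = 9.75 − 0.5·6.125 = 6.6875.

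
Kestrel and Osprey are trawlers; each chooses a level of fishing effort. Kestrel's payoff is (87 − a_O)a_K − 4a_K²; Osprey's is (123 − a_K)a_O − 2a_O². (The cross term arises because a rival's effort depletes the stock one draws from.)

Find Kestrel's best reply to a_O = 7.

10

Expanding Kestrel's payoff: 87a_K − a_Oa_K − 4a_K².
∂π/∂a_K = 87 − a_O − 8a_K = 0, so a_K = 10.875 − 0.125a_O.
At a_O = 7: a_K = 10.875 − 0.125·7 = 10.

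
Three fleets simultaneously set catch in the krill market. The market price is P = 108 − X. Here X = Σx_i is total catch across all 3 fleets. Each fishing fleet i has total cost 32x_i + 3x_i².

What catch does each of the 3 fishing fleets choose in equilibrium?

A representative fishing fleet's profit is π_i = x_i(108 − X) − 32x_i − 3x_i², with X = x_i + Σ_{j≠i} x_j.
First-order condition: 76 − 8x_i − Σ_{j≠i} x_j = 0.
In a symmetric equilibrium every fishing fleet chooses the same x, so Σ_{j≠i} x_j = 2x. The condition becomes 76 − 10x = 0, giving x = 76/10 = 7.6.

7.6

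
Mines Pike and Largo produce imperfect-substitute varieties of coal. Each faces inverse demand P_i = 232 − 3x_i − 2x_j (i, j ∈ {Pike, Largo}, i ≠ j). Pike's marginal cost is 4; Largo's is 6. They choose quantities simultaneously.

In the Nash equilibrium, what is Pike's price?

89.875

Mine Pike's profit: π = x_{Pike}(232 − 3x_{Pike} − 2x_{Largo}) − 4x_{Pike}.
∂π/∂x_{Pike} = 228 − 6x_{Pike} − 2x_{Largo} = 0 ⇒ x_{Pike} = 38 − (1/3)x_{Largo}.
Similarly x_{Largo} = 113/3 − (1/3)x_{Pike}.
Plugging x_{Largo} into Pike's best response: x_{Pike} = 38 − (1/3)(113/3 − (1/3)x_{Pike}) ⇒ (8/9)x_{Pike} = 229/9, so x_{Pike} = 28.625.
Then x_{Largo} = 113/3 − (1/3)·28.625 = 28.125.
P_{Pike} = 232 − 3·28.625 − 2·28.125 = 89.875.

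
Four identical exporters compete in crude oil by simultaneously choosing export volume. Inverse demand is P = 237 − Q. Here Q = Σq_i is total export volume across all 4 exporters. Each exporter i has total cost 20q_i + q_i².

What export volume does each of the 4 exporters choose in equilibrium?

A representative exporter's profit is π_i = q_i(237 − Q) − 20q_i − q_i², with Q = q_i + Σ_{j≠i} q_j.
First-order condition: 217 − 4q_i − Σ_{j≠i} q_j = 0.
In a symmetric equilibrium every exporter chooses the same q, so Σ_{j≠i} q_j = 3q. The condition becomes 217 − 7q = 0, giving q = 217/7 = 31.

31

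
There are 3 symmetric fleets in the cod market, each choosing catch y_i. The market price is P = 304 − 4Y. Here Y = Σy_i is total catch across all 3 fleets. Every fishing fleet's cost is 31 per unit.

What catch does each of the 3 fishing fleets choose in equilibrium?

17.0625

A representative fishing fleet's profit is π_i = y_i(304 − 4Y) − 31y_i, with Y = y_i + Σ_{j≠i} y_j.
First-order condition: 273 − 8y_i − 4Σ_{j≠i} y_j = 0.
With identical fishing fleets, set every y_j = y: then 273 − 8y − 8y = 0, i.e. y = 273/16 = 17.0625.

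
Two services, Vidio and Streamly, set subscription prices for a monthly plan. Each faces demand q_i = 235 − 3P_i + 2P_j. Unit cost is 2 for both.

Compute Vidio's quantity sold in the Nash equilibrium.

Vidio's profit: π = (P_{Vidio} − 2)(235 − 3P_{Vidio} + 2P_{Streamly}).
∂π/∂P_{Vidio} = 241 − 6P_{Vidio} + 2P_{Streamly} = 0 ⇒ P_{Vidio} = 241/6 + (1/3)P_{Streamly}.
The game is symmetric, so in equilibrium P_{Streamly} = P_{Vidio}: the reaction function gives (2/3)P_{Vidio} = 241/6, hence P_{Vidio} = 60.25.
q_{Vidio} = 235 − 3·60.25 + 2·60.25 = 174.75.

174.75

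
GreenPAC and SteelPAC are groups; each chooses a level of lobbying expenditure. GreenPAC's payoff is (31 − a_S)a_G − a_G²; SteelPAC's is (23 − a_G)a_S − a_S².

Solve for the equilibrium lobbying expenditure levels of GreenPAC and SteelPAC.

Expanding GreenPAC's payoff: 31a_G − a_Sa_G − a_G².
∂π/∂a_G = 31 − a_S − 2a_G = 0, so a_G = 15.5 − 0.5a_S.
Likewise for SteelPAC: a_S = 11.5 − 0.5a_G.
Solving the two reaction functions simultaneously: (1 − (−0.5)(−0.5))a_G = 15.5 − 0.5·11.5, so 0.75a_G = 9.75 and a_G = 13.
Then a_S = 11.5 − 0.5·13 = 5.

13, 5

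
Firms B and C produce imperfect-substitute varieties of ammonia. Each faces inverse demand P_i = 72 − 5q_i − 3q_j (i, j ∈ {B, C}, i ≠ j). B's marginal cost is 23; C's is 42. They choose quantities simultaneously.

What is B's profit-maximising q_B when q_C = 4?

3.7

Firm B's profit: π = q_B(72 − 5q_B − 3q_C) − 23q_B.
∂π/∂q_B = 49 − 10q_B − 3q_C = 0 ⇒ q_B = 4.9 − 0.3q_C.
At q_C = 4: q_B = 4.9 − 0.3·4 = 3.7.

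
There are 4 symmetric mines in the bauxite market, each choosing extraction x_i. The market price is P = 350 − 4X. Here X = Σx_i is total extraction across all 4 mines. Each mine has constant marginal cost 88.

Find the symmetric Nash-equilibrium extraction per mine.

13.1

A representative mine's profit is π_i = x_i(350 − 4X) − 88x_i, with X = x_i + Σ_{j≠i} x_j.
First-order condition: 262 − 8x_i − 4Σ_{j≠i} x_j = 0.
With identical mines, set every x_j = x: then 262 − 8x − 12x = 0, i.e. x = 262/20 = 13.1.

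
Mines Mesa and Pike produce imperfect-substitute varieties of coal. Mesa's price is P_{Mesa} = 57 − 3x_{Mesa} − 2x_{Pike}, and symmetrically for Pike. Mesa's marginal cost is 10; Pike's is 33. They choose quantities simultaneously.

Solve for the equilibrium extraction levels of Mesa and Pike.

7.3125, 1.5625

Mine Mesa's profit: π = x_{Mesa}(57 − 3x_{Mesa} − 2x_{Pike}) − 10x_{Mesa}.
∂π/∂x_{Mesa} = 47 − 6x_{Mesa} − 2x_{Pike} = 0 ⇒ x_{Mesa} = 47/6 − (1/3)x_{Pike}.
Similarly x_{Pike} = 4 − (1/3)x_{Mesa}.
Substituting the second reaction function into the first: x_{Mesa} = 47/6 − (1/3)(4 − (1/3)x_{Mesa}), which gives (8/9)x_{Mesa} = 6.5 ⇒ x_{Mesa} = 7.3125.
Then x_{Pike} = 4 − (1/3)·7.3125 = 1.5625.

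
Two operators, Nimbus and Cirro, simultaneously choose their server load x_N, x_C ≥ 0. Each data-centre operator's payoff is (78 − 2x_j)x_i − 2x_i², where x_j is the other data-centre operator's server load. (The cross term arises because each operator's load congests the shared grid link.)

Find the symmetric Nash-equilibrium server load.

13

Nimbus's payoff is (78 − 2x_C)x_N − 2x_N².
∂π/∂x_N = 78 − 2x_C − 4x_N = 0, so x_N = 19.5 − 0.5x_C.
The game is symmetric, so in equilibrium x_C = x_N: the reaction function gives 1.5x_N = 19.5, hence x_N = 13.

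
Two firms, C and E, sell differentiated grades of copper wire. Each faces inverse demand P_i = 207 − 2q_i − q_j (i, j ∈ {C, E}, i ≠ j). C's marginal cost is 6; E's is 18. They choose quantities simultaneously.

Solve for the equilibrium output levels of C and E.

41, 37

Firm C's profit: π = q_C(207 − 2q_C − q_E) − 6q_C.
∂π/∂q_C = 201 − 4q_C − q_E = 0 ⇒ q_C = 50.25 − 0.25q_E.
Similarly q_E = 47.25 − 0.25q_C.
Solving the two reaction functions simultaneously: (1 − (−0.25)(−0.25))q_C = 50.25 − 0.25·47.25, so 0.9375q_C = 38.4375 and q_C = 41.
Then q_E = 47.25 − 0.25·41 = 37.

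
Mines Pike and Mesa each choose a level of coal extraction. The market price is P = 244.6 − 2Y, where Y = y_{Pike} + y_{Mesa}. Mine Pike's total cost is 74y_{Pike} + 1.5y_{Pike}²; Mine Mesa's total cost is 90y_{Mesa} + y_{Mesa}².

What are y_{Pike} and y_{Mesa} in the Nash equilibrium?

Mine Pike's profit: π = y_{Pike}(244.6 − 2(y_{Pike} + y_{Mesa})) − 74y_{Pike} − 1.5y_{Pike}².
∂π/∂y_{Pike} = 170.6 − 7y_{Pike} − 2y_{Mesa} = 0, so y_{Pike} = 853/35 − (2/7)y_{Mesa}.
For Mesa: ∂π/∂y_{Mesa} = 154.6 − 6y_{Mesa} − 2y_{Pike} = 0 ⇒ y_{Mesa} = 773/30 − (1/3)y_{Pike}.
Solving the two reaction functions simultaneously: (1 − (−2/7)(−1/3))y_{Pike} = 853/35 − (2/7)·(773/30), so (19/21)y_{Pike} = 1786/105 and y_{Pike} = 18.8.
Then y_{Mesa} = 773/30 − (1/3)·18.8 = 19.5.

18.8, 19.5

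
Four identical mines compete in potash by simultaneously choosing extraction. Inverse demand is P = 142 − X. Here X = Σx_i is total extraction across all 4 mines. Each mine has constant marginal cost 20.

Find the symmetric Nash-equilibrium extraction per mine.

24.4

A representative mine's profit is π_i = x_i(142 − X) − 20x_i, with X = x_i + Σ_{j≠i} x_j.
First-order condition: 122 − 2x_i − Σ_{j≠i} x_j = 0.
In a symmetric equilibrium every mine chooses the same x, so Σ_{j≠i} x_j = 3x. The condition becomes 122 − 5x = 0, giving x = 122/5 = 24.4.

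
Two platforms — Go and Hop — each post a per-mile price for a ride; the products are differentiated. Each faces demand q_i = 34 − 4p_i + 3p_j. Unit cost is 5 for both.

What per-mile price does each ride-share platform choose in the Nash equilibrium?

10.8

Go's profit: π = (p_{Go} − 5)(34 − 4p_{Go} + 3p_{Hop}).
∂π/∂p_{Go} = 54 − 8p_{Go} + 3p_{Hop} = 0 ⇒ p_{Go} = 6.75 + 0.375p_{Hop}.
The game is symmetric, so in equilibrium p_{Hop} = p_{Go}: the reaction function gives 0.625p_{Go} = 6.75, hence p_{Go} = 10.8.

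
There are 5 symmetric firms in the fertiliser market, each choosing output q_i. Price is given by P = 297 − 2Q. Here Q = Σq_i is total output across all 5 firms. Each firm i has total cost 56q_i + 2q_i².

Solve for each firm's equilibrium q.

15.0625

A representative firm's profit is π_i = q_i(297 − 2Q) − 56q_i − 2q_i², with Q = q_i + Σ_{j≠i} q_j.
First-order condition: 241 − 8q_i − 2Σ_{j≠i} q_j = 0.
With identical firms, set every q_j = q: then 241 − 8q − 8q = 0, i.e. q = 241/16 = 15.0625.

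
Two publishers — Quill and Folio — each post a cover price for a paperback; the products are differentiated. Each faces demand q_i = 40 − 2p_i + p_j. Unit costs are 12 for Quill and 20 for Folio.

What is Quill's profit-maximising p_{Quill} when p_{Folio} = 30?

23.5

Quill's profit: π = (p_{Quill} − 12)(40 − 2p_{Quill} + p_{Folio}).
∂π/∂p_{Quill} = 64 − 4p_{Quill} + p_{Folio} = 0 ⇒ p_{Quill} = 16 + 0.25p_{Folio}.
At p_{Folio} = 30: p_{Quill} = 16 + 0.25·30 = 23.5.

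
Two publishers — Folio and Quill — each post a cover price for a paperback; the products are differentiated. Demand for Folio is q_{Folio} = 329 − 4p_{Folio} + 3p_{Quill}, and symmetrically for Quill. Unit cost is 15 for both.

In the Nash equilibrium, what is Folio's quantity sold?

251.2

Folio's profit: π = (p_{Folio} − 15)(329 − 4p_{Folio} + 3p_{Quill}).
∂π/∂p_{Folio} = 389 − 8p_{Folio} + 3p_{Quill} = 0 ⇒ p_{Folio} = 48.625 + 0.375p_{Quill}.
By symmetry p_{Quill} = p_{Folio}; substituting into the reaction function, 0.625p_{Folio} = 48.625 and p_{Folio} = 77.8.
q_{Folio} = 329 − 4·77.8 + 3·77.8 = 251.2.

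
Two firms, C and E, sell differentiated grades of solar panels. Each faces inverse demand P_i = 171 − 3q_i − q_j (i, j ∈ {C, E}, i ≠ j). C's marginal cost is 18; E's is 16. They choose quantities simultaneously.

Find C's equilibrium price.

Firm C's profit: π = q_C(171 − 3q_C − q_E) − 18q_C.
∂π/∂q_C = 153 − 6q_C − q_E = 0 ⇒ q_C = 25.5 − (1/6)q_E.
Similarly q_E = 155/6 − (1/6)q_C.
Plugging q_E into C's best response: q_C = 25.5 − (1/6)(155/6 − (1/6)q_C) ⇒ (35/36)q_C = 763/36, so q_C = 21.8.
Then q_E = 155/6 − (1/6)·21.8 = 22.2.
P_C = 171 − 3·21.8 − 22.2 = 83.4.

83.4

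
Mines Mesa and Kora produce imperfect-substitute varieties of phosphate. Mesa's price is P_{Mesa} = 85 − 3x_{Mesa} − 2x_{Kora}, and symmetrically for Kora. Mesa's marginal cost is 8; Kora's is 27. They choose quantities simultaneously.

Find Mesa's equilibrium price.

40.4375

Mine Mesa's profit: π = x_{Mesa}(85 − 3x_{Mesa} − 2x_{Kora}) − 8x_{Mesa}.
∂π/∂x_{Mesa} = 77 − 6x_{Mesa} − 2x_{Kora} = 0 ⇒ x_{Mesa} = 77/6 − (1/3)x_{Kora}.
Similarly x_{Kora} = 29/3 − (1/3)x_{Mesa}.
Substituting the second reaction function into the first: x_{Mesa} = 77/6 − (1/3)(29/3 − (1/3)x_{Mesa}), which gives (8/9)x_{Mesa} = 173/18 ⇒ x_{Mesa} = 10.8125.
Then x_{Kora} = 29/3 − (1/3)·10.8125 = 6.0625.
P_{Mesa} = 85 − 3·10.8125 − 2·6.0625 = 40.4375.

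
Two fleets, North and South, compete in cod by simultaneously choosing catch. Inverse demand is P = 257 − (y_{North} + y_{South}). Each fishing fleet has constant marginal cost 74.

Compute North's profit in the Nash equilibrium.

3721

Fishing fleet North's profit: π = y_{North}(257 − (y_{North} + y_{South})) − 74y_{North}.
∂π/∂y_{North} = 183 − 2y_{North} − y_{South} = 0, so y_{North} = 91.5 − 0.5y_{South}.
Setting y_{North} = y_{South} in the reaction function: y_{North} = 91.5 − 0.5y_{North}, so y_{North} = 91.5 / 1.5 = 61.
Price P = 257 − 122 = 135.
North's profit: (135 − 74)·61 = 3721.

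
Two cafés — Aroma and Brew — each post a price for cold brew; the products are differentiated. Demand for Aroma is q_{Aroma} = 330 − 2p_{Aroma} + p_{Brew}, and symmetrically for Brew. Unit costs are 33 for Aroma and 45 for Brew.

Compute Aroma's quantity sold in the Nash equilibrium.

Aroma's profit: π = (p_{Aroma} − 33)(330 − 2p_{Aroma} + p_{Brew}).
∂π/∂p_{Aroma} = 396 − 4p_{Aroma} + p_{Brew} = 0 ⇒ p_{Aroma} = 99 + 0.25p_{Brew}.
Similarly p_{Brew} = 105 + 0.25p_{Aroma}.
Substituting the second reaction function into the first: p_{Aroma} = 99 + 0.25(105 + 0.25p_{Aroma}), which gives 0.9375p_{Aroma} = 125.25 ⇒ p_{Aroma} = 133.6.
Then p_{Brew} = 105 + 0.25·133.6 = 138.4.
q_{Aroma} = 330 − 2·133.6 + 138.4 = 201.2.

201.2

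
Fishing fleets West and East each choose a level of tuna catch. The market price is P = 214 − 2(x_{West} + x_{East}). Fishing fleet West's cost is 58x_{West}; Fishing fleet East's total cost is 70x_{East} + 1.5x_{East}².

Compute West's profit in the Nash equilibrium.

2244.5

Fishing fleet West's profit: π = x_{West}(214 − 2(x_{West} + x_{East})) − 58x_{West}.
∂π/∂x_{West} = 156 − 4x_{West} − 2x_{East} = 0, so x_{West} = 39 − 0.5x_{East}.
For East: ∂π/∂x_{East} = 144 − 7x_{East} − 2x_{West} = 0 ⇒ x_{East} = 144/7 − (2/7)x_{West}.
Plugging x_{East} into West's best response: x_{West} = 39 − 0.5(144/7 − (2/7)x_{West}) ⇒ (6/7)x_{West} = 201/7, so x_{West} = 33.5.
Then x_{East} = 144/7 − (2/7)·33.5 = 11.
Price P = 214 − 2·44.5 = 125.
West's profit: (125 − 58)·33.5 = 2244.5.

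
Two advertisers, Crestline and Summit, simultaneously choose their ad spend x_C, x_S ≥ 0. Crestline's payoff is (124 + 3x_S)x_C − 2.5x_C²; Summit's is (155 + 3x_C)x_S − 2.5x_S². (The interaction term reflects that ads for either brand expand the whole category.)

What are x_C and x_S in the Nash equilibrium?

67.8125, 71.6875

Expanding Crestline's payoff: 124x_C + 3x_Sx_C − 2.5x_C².
∂π/∂x_C = 124 + 3x_S − 5x_C = 0, so x_C = 24.8 + 0.6x_S.
Likewise for Summit: x_S = 31 + 0.6x_C.
Plugging x_S into Crestline's best response: x_C = 24.8 + 0.6(31 + 0.6x_C) ⇒ 0.64x_C = 43.4, so x_C = 67.8125.
Then x_S = 31 + 0.6·67.8125 = 71.6875.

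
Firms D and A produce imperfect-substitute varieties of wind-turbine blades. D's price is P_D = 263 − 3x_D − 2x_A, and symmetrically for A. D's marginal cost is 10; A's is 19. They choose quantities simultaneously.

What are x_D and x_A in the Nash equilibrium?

Firm D's profit: π = x_D(263 − 3x_D − 2x_A) − 10x_D.
∂π/∂x_D = 253 − 6x_D − 2x_A = 0 ⇒ x_D = 253/6 − (1/3)x_A.
Similarly x_A = 122/3 − (1/3)x_D.
Solving the two reaction functions simultaneously: (1 − (−1/3)(−1/3))x_D = 253/6 − (1/3)·(122/3), so (8/9)x_D = 515/18 and x_D = 32.1875.
Then x_A = 122/3 − (1/3)·32.1875 = 29.9375.

32.1875, 29.9375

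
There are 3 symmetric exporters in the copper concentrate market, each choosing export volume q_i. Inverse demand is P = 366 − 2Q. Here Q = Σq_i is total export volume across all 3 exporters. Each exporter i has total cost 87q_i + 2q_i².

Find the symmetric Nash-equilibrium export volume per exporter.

23.25

A representative exporter's profit is π_i = q_i(366 − 2Q) − 87q_i − 2q_i², with Q = q_i + Σ_{j≠i} q_j.
First-order condition: 279 − 8q_i − 2Σ_{j≠i} q_j = 0.
With identical exporters, set every q_j = q: then 279 − 8q − 4q = 0, i.e. q = 279/12 = 23.25.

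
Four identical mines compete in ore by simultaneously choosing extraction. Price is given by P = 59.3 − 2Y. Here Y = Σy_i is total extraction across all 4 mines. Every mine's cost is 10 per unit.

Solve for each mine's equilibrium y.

4.93

A representative mine's profit is π_i = y_i(59.3 − 2Y) − 10y_i, with Y = y_i + Σ_{j≠i} y_j.
First-order condition: 49.3 − 4y_i − 2Σ_{j≠i} y_j = 0.
Imposing symmetry (y_j = y for all j) turns Σ_{j≠i} y_j into 3y, so 49.3 = 10y and y = 4.93.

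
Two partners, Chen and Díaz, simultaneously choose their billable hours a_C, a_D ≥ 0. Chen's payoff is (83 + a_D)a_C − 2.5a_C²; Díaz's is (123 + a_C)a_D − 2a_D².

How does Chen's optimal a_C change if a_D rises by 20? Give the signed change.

4

Expanding Chen's payoff: 83a_C + a_Da_C − 2.5a_C².
∂π/∂a_C = 83 + a_D − 5a_C = 0, so a_C = 16.6 + 0.2a_D.
The reaction-function slope is 0.2, so a 20-unit rise in a_D moves a_C by 0.2 × 20 = 4. Chen's best response rises — the actions are strategic complements.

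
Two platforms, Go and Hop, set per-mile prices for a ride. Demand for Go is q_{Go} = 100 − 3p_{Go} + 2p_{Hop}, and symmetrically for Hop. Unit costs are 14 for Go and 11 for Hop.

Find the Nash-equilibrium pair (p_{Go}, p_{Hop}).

34.9375, 33.8125

Go's profit: π = (p_{Go} − 14)(100 − 3p_{Go} + 2p_{Hop}).
∂π/∂p_{Go} = 142 − 6p_{Go} + 2p_{Hop} = 0 ⇒ p_{Go} = 71/3 + (1/3)p_{Hop}.
Similarly p_{Hop} = 133/6 + (1/3)p_{Go}.
Solving the two reaction functions simultaneously: (1 − (1/3)(1/3))p_{Go} = 71/3 + (1/3)·(133/6), so (8/9)p_{Go} = 559/18 and p_{Go} = 34.9375.
Then p_{Hop} = 133/6 + (1/3)·34.9375 = 33.8125.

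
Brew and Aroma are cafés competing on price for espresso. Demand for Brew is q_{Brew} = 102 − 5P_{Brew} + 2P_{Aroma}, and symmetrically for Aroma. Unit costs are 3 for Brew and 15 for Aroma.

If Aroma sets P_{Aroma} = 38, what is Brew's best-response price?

Brew's profit: π = (P_{Brew} − 3)(102 − 5P_{Brew} + 2P_{Aroma}).
∂π/∂P_{Brew} = 117 − 10P_{Brew} + 2P_{Aroma} = 0 ⇒ P_{Brew} = 11.7 + 0.2P_{Aroma}.
At P_{Aroma} = 38: P_{Brew} = 11.7 + 0.2·38 = 19.3.

19.3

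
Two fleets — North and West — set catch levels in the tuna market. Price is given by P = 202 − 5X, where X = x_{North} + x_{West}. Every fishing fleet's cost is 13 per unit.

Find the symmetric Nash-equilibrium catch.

12.6

Fishing fleet North's profit: π = x_{North}(202 − 5(x_{North} + x_{West})) − 13x_{North}.
∂π/∂x_{North} = 189 − 10x_{North} − 5x_{West} = 0, so x_{North} = 18.9 − 0.5x_{West}.
The game is symmetric, so in equilibrium x_{West} = x_{North}: the reaction function gives 1.5x_{North} = 18.9, hence x_{North} = 12.6.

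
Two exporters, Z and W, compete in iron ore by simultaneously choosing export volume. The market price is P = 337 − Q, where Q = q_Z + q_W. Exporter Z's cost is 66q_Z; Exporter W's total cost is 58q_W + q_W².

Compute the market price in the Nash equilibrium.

181

Exporter Z's profit: π = q_Z(337 − (q_Z + q_W)) − 66q_Z.
∂π/∂q_Z = 271 − 2q_Z − q_W = 0, so q_Z = 135.5 − 0.5q_W.
For W: ∂π/∂q_W = 279 − 4q_W − q_Z = 0 ⇒ q_W = 69.75 − 0.25q_Z.
Substituting the second reaction function into the first: q_Z = 135.5 − 0.5(69.75 − 0.25q_Z), which gives 0.875q_Z = 100.625 ⇒ q_Z = 115.
Then q_W = 69.75 − 0.25·115 = 41.
Equilibrium price: P = 337 − 156 = 181.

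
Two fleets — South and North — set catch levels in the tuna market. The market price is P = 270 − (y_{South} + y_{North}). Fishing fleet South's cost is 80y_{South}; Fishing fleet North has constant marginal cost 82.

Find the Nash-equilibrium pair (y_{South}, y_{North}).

64, 62

Fishing fleet South's profit: π = y_{South}(270 − (y_{South} + y_{North})) − 80y_{South}.
∂π/∂y_{South} = 190 − 2y_{South} − y_{North} = 0, so y_{South} = 95 − 0.5y_{North}.
By the same steps for North: y_{North} = 94 − 0.5y_{South}.
Plugging y_{North} into South's best response: y_{South} = 95 − 0.5(94 − 0.5y_{South}) ⇒ 0.75y_{South} = 48, so y_{South} = 64.
Then y_{North} = 94 − 0.5·64 = 62.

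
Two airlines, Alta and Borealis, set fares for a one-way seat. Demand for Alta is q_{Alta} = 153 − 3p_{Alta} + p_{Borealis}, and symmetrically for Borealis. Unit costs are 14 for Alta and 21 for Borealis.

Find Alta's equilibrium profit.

1966.08

Alta's profit: π = (p_{Alta} − 14)(153 − 3p_{Alta} + p_{Borealis}).
∂π/∂p_{Alta} = 195 − 6p_{Alta} + p_{Borealis} = 0 ⇒ p_{Alta} = 32.5 + (1/6)p_{Borealis}.
Similarly p_{Borealis} = 36 + (1/6)p_{Alta}.
Plugging p_{Borealis} into Alta's best response: p_{Alta} = 32.5 + (1/6)(36 + (1/6)p_{Alta}) ⇒ (35/36)p_{Alta} = 38.5, so p_{Alta} = 39.6.
Then p_{Borealis} = 36 + (1/6)·39.6 = 42.6.
q_{Alta} = 153 − 3·39.6 + 42.6 = 76.8.
Profit = (39.6 − 14)·76.8 = 1966.08.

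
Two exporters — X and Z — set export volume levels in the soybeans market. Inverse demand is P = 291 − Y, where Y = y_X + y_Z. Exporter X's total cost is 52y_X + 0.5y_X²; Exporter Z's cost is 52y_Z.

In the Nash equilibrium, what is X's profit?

Exporter X's profit: π = y_X(291 − (y_X + y_Z)) − 52y_X − 0.5y_X².
∂π/∂y_X = 239 − 3y_X − y_Z = 0, so y_X = 239/3 − (1/3)y_Z.
For Z: ∂π/∂y_Z = 239 − 2y_Z − y_X = 0 ⇒ y_Z = 119.5 − 0.5y_X.
Plugging y_Z into X's best response: y_X = 239/3 − (1/3)(119.5 − 0.5y_X) ⇒ (5/6)y_X = 239/6, so y_X = 47.8.
Then y_Z = 119.5 − 0.5·47.8 = 95.6.
Price P = 291 − 143.4 = 147.6.
X's profit: (147.6 − 52)·47.8 − 0.5(47.8)² = 3427.26.

3427.26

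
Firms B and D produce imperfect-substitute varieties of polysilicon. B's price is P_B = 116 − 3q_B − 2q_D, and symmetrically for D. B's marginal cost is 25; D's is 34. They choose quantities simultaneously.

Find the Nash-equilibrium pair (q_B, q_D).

11.9375, 9.6875

Firm B's profit: π = q_B(116 − 3q_B − 2q_D) − 25q_B.
∂π/∂q_B = 91 − 6q_B − 2q_D = 0 ⇒ q_B = 91/6 − (1/3)q_D.
Similarly q_D = 41/3 − (1/3)q_B.
Substituting the second reaction function into the first: q_B = 91/6 − (1/3)(41/3 − (1/3)q_B), which gives (8/9)q_B = 191/18 ⇒ q_B = 11.9375.
Then q_D = 41/3 − (1/3)·11.9375 = 9.6875.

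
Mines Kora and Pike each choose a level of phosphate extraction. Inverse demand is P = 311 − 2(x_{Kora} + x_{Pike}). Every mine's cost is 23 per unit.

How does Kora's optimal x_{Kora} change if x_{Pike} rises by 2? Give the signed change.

-1

Mine Kora's profit: π = x_{Kora}(311 − 2(x_{Kora} + x_{Pike})) − 23x_{Kora}.
∂π/∂x_{Kora} = 288 − 4x_{Kora} − 2x_{Pike} = 0, so x_{Kora} = 72 − 0.5x_{Pike}.
The reaction-function slope is −0.5, so a 2-unit rise in x_{Pike} moves x_{Kora} by −0.5 × 2 = −1. Kora's best response falls — the actions are strategic substitutes.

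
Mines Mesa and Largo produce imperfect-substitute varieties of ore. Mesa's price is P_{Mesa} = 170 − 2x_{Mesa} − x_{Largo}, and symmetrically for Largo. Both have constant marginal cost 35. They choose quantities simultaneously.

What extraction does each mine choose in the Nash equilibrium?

27

Mine Mesa's profit: π = x_{Mesa}(170 − 2x_{Mesa} − x_{Largo}) − 35x_{Mesa}.
∂π/∂x_{Mesa} = 135 − 4x_{Mesa} − x_{Largo} = 0 ⇒ x_{Mesa} = 33.75 − 0.25x_{Largo}.
The game is symmetric, so in equilibrium x_{Largo} = x_{Mesa}: the reaction function gives 1.25x_{Mesa} = 33.75, hence x_{Mesa} = 27.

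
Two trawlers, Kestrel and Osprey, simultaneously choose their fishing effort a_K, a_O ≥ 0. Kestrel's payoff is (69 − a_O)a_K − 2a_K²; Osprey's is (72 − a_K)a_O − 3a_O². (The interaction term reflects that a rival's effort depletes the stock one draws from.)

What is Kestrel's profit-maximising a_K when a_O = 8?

Expanding Kestrel's payoff: 69a_K − a_Oa_K − 2a_K².
∂π/∂a_K = 69 − a_O − 4a_K = 0, so a_K = 17.25 − 0.25a_O.
At a_O = 8: a_K = 17.25 − 0.25·8 = 15.25.

15.25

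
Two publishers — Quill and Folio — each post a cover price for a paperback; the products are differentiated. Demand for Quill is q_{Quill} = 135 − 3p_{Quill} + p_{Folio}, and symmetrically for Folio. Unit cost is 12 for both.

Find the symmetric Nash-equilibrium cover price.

Quill's profit: π = (p_{Quill} − 12)(135 − 3p_{Quill} + p_{Folio}).
∂π/∂p_{Quill} = 171 − 6p_{Quill} + p_{Folio} = 0 ⇒ p_{Quill} = 28.5 + (1/6)p_{Folio}.
Setting p_{Quill} = p_{Folio} in the reaction function: p_{Quill} = 28.5 + (1/6)p_{Quill}, so p_{Quill} = 28.5 / (5/6) = 34.2.

34.2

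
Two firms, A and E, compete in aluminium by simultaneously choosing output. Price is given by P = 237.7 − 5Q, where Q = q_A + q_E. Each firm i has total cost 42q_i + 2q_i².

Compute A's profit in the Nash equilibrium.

Firm A's profit: π = q_A(237.7 − 5(q_A + q_E)) − 42q_A − 2q_A².
∂π/∂q_A = 195.7 − 14q_A − 5q_E = 0, so q_A = 1957/140 − (5/14)q_E.
Setting q_A = q_E in the reaction function: q_A = 1957/140 − (5/14)q_A, so q_A = (1957/140) / (19/14) = 10.3.
Price P = 237.7 − 5·20.6 = 134.7.
A's profit: (134.7 − 42)·10.3 − 2(10.3)² = 742.63.

742.63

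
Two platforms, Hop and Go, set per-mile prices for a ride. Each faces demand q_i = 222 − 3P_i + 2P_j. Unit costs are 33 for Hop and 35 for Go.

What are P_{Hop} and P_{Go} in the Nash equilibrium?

Hop's profit: π = (P_{Hop} − 33)(222 − 3P_{Hop} + 2P_{Go}).
∂π/∂P_{Hop} = 321 − 6P_{Hop} + 2P_{Go} = 0 ⇒ P_{Hop} = 53.5 + (1/3)P_{Go}.
Similarly P_{Go} = 54.5 + (1/3)P_{Hop}.
Plugging P_{Go} into Hop's best response: P_{Hop} = 53.5 + (1/3)(54.5 + (1/3)P_{Hop}) ⇒ (8/9)P_{Hop} = 215/3, so P_{Hop} = 80.625.
Then P_{Go} = 54.5 + (1/3)·80.625 = 81.375.

80.625, 81.375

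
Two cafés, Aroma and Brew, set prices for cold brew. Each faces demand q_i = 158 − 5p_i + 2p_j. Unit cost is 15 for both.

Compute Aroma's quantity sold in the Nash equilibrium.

70.625

Aroma's profit: π = (p_{Aroma} − 15)(158 − 5p_{Aroma} + 2p_{Brew}).
∂π/∂p_{Aroma} = 233 − 10p_{Aroma} + 2p_{Brew} = 0 ⇒ p_{Aroma} = 23.3 + 0.2p_{Brew}.
By symmetry p_{Brew} = p_{Aroma}; substituting into the reaction function, 0.8p_{Aroma} = 23.3 and p_{Aroma} = 29.125.
q_{Aroma} = 158 − 5·29.125 + 2·29.125 = 70.625.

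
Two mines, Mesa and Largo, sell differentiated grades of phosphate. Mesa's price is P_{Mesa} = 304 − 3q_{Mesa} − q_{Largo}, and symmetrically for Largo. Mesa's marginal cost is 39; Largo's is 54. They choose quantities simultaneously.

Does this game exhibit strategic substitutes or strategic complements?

strategic substitutes

Mine Mesa's profit: π = q_{Mesa}(304 − 3q_{Mesa} − q_{Largo}) − 39q_{Mesa}.
∂π/∂q_{Mesa} = 265 − 6q_{Mesa} − q_{Largo} = 0 ⇒ q_{Mesa} = 265/6 − (1/6)q_{Largo}.
The best-response slope dq_{Mesa}/dq_{Largo} = −1/6 < 0: the reaction function is downward-sloping, so the choices are strategic substitutes.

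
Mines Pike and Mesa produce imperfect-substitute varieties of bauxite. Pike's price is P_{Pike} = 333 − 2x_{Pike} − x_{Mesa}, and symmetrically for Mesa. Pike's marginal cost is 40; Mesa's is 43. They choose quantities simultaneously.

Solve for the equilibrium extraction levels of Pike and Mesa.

Mine Pike's profit: π = x_{Pike}(333 − 2x_{Pike} − x_{Mesa}) − 40x_{Pike}.
∂π/∂x_{Pike} = 293 − 4x_{Pike} − x_{Mesa} = 0 ⇒ x_{Pike} = 73.25 − 0.25x_{Mesa}.
Similarly x_{Mesa} = 72.5 − 0.25x_{Pike}.
Solving the two reaction functions simultaneously: (1 − (−0.25)(−0.25))x_{Pike} = 73.25 − 0.25·72.5, so 0.9375x_{Pike} = 55.125 and x_{Pike} = 58.8.
Then x_{Mesa} = 72.5 − 0.25·58.8 = 57.8.

58.8, 57.8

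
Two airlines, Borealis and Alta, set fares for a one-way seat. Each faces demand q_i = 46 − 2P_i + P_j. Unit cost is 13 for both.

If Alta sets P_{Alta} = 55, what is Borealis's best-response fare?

Borealis's profit: π = (P_{Borealis} − 13)(46 − 2P_{Borealis} + P_{Alta}).
∂π/∂P_{Borealis} = 72 − 4P_{Borealis} + P_{Alta} = 0 ⇒ P_{Borealis} = 18 + 0.25P_{Alta}.
At P_{Alta} = 55: P_{Borealis} = 18 + 0.25·55 = 31.75.

31.75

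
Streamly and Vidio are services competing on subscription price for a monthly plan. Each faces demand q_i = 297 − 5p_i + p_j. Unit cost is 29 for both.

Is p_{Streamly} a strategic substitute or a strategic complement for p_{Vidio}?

strategic complements

Streamly's profit: π = (p_{Streamly} − 29)(297 − 5p_{Streamly} + p_{Vidio}).
∂π/∂p_{Streamly} = 442 − 10p_{Streamly} + p_{Vidio} = 0 ⇒ p_{Streamly} = 44.2 + 0.1p_{Vidio}.
The best-response slope dp_{Streamly}/dp_{Vidio} = 0.1 > 0: the reaction function is upward-sloping, so the choices are strategic complements.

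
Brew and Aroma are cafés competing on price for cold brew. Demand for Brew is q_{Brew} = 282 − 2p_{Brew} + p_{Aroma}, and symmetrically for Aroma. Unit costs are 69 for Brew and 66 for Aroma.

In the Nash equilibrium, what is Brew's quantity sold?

141.2

Brew's profit: π = (p_{Brew} − 69)(282 − 2p_{Brew} + p_{Aroma}).
∂π/∂p_{Brew} = 420 − 4p_{Brew} + p_{Aroma} = 0 ⇒ p_{Brew} = 105 + 0.25p_{Aroma}.
Similarly p_{Aroma} = 103.5 + 0.25p_{Brew}.
Solving the two reaction functions simultaneously: (1 − (0.25)(0.25))p_{Brew} = 105 + 0.25·103.5, so 0.9375p_{Brew} = 130.875 and p_{Brew} = 139.6.
Then p_{Aroma} = 103.5 + 0.25·139.6 = 138.4.
q_{Brew} = 282 − 2·139.6 + 138.4 = 141.2.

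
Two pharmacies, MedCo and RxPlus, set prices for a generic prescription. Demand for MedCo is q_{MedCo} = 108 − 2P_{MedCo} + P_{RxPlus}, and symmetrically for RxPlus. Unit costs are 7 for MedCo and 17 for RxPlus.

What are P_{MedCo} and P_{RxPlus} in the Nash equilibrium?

42, 46

MedCo's profit: π = (P_{MedCo} − 7)(108 − 2P_{MedCo} + P_{RxPlus}).
∂π/∂P_{MedCo} = 122 − 4P_{MedCo} + P_{RxPlus} = 0 ⇒ P_{MedCo} = 30.5 + 0.25P_{RxPlus}.
Similarly P_{RxPlus} = 35.5 + 0.25P_{MedCo}.
Substituting the second reaction function into the first: P_{MedCo} = 30.5 + 0.25(35.5 + 0.25P_{MedCo}), which gives 0.9375P_{MedCo} = 39.375 ⇒ P_{MedCo} = 42.
Then P_{RxPlus} = 35.5 + 0.25·42 = 46.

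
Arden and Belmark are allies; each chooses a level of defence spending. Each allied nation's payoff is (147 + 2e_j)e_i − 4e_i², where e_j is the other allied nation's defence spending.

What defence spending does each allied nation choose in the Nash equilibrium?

24.5

Arden's payoff is (147 + 2e_B)e_A − 4e_A².
∂π/∂e_A = 147 + 2e_B − 8e_A = 0, so e_A = 18.375 + 0.25e_B.
The game is symmetric, so in equilibrium e_B = e_A: the reaction function gives 0.75e_A = 18.375, hence e_A = 24.5.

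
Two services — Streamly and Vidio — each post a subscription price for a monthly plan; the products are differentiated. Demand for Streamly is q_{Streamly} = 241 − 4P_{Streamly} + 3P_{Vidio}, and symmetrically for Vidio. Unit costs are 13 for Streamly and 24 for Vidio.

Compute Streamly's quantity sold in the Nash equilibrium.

192

Streamly's profit: π = (P_{Streamly} − 13)(241 − 4P_{Streamly} + 3P_{Vidio}).
∂π/∂P_{Streamly} = 293 − 8P_{Streamly} + 3P_{Vidio} = 0 ⇒ P_{Streamly} = 36.625 + 0.375P_{Vidio}.
Similarly P_{Vidio} = 42.125 + 0.375P_{Streamly}.
Solving the two reaction functions simultaneously: (1 − (0.375)(0.375))P_{Streamly} = 36.625 + 0.375·42.125, so (55/64)P_{Streamly} = 3355/64 and P_{Streamly} = 61.
Then P_{Vidio} = 42.125 + 0.375·61 = 65.
q_{Streamly} = 241 − 4·61 + 3·65 = 192.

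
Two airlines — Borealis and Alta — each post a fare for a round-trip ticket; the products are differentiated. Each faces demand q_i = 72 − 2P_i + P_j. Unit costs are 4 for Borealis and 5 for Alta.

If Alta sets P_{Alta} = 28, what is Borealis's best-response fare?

27

Borealis's profit: π = (P_{Borealis} − 4)(72 − 2P_{Borealis} + P_{Alta}).
∂π/∂P_{Borealis} = 80 − 4P_{Borealis} + P_{Alta} = 0 ⇒ P_{Borealis} = 20 + 0.25P_{Alta}.
At P_{Alta} = 28: P_{Borealis} = 20 + 0.25·28 = 27.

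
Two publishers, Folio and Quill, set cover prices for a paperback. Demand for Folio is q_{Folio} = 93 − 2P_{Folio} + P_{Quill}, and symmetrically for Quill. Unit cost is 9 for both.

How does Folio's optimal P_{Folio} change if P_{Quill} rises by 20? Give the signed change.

Folio's profit: π = (P_{Folio} − 9)(93 − 2P_{Folio} + P_{Quill}).
∂π/∂P_{Folio} = 111 − 4P_{Folio} + P_{Quill} = 0 ⇒ P_{Folio} = 27.75 + 0.25P_{Quill}.
The reaction-function slope is 0.25, so a 20-unit rise in P_{Quill} moves P_{Folio} by 0.25 × 20 = 5. Folio's best response rises — the actions are strategic complements.

5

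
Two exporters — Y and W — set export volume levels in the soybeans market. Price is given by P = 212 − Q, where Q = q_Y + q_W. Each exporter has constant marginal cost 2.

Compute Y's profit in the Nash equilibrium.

Exporter Y's profit: π = q_Y(212 − (q_Y + q_W)) − 2q_Y.
∂π/∂q_Y = 210 − 2q_Y − q_W = 0, so q_Y = 105 − 0.5q_W.
The game is symmetric, so in equilibrium q_W = q_Y: the reaction function gives 1.5q_Y = 105, hence q_Y = 70.
Price P = 212 − 140 = 72.
Y's profit: (72 − 2)·70 = 4900.

4900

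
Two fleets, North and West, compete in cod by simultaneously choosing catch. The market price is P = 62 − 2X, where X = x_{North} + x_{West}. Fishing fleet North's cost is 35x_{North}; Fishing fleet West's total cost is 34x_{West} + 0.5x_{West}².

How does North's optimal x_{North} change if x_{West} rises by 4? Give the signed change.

-2

Fishing fleet North's profit: π = x_{North}(62 − 2(x_{North} + x_{West})) − 35x_{North}.
∂π/∂x_{North} = 27 − 4x_{North} − 2x_{West} = 0, so x_{North} = 6.75 − 0.5x_{West}.
The reaction-function slope is −0.5, so a 4-unit rise in x_{West} moves x_{North} by −0.5 × 4 = −2. North's best response falls — the actions are strategic substitutes.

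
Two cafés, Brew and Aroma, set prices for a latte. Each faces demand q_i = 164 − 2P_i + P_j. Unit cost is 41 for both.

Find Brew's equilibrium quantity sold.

82

Brew's profit: π = (P_{Brew} − 41)(164 − 2P_{Brew} + P_{Aroma}).
∂π/∂P_{Brew} = 246 − 4P_{Brew} + P_{Aroma} = 0 ⇒ P_{Brew} = 61.5 + 0.25P_{Aroma}.
Setting P_{Brew} = P_{Aroma} in the reaction function: P_{Brew} = 61.5 + 0.25P_{Brew}, so P_{Brew} = 61.5 / 0.75 = 82.
q_{Brew} = 164 − 2·82 + 82 = 82.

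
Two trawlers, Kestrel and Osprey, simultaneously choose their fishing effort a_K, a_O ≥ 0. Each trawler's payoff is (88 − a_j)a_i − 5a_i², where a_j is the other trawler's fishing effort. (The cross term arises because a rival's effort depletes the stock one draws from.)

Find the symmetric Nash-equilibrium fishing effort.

8

Kestrel's payoff is (88 − a_O)a_K − 5a_K².
∂π/∂a_K = 88 − a_O − 10a_K = 0, so a_K = 8.8 − 0.1a_O.
The game is symmetric, so in equilibrium a_O = a_K: the reaction function gives 1.1a_K = 8.8, hence a_K = 8.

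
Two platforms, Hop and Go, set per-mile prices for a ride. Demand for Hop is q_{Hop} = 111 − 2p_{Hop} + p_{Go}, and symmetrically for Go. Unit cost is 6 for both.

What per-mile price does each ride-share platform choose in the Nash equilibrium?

Hop's profit: π = (p_{Hop} − 6)(111 − 2p_{Hop} + p_{Go}).
∂π/∂p_{Hop} = 123 − 4p_{Hop} + p_{Go} = 0 ⇒ p_{Hop} = 30.75 + 0.25p_{Go}.
By symmetry p_{Go} = p_{Hop}; substituting into the reaction function, 0.75p_{Hop} = 30.75 and p_{Hop} = 41.

41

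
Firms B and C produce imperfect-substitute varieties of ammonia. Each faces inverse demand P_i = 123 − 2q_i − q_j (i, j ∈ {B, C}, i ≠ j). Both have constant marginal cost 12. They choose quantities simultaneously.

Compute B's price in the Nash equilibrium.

56.4

Firm B's profit: π = q_B(123 − 2q_B − q_C) − 12q_B.
∂π/∂q_B = 111 − 4q_B − q_C = 0 ⇒ q_B = 27.75 − 0.25q_C.
The game is symmetric, so in equilibrium q_C = q_B: the reaction function gives 1.25q_B = 27.75, hence q_B = 22.2.
P_B = 123 − 2·22.2 − 22.2 = 56.4.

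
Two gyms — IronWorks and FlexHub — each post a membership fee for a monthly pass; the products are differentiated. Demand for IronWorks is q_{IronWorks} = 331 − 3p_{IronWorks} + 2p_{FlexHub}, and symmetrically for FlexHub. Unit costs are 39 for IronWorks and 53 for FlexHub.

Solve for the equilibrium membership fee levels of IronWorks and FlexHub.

IronWorks's profit: π = (p_{IronWorks} − 39)(331 − 3p_{IronWorks} + 2p_{FlexHub}).
∂π/∂p_{IronWorks} = 448 − 6p_{IronWorks} + 2p_{FlexHub} = 0 ⇒ p_{IronWorks} = 224/3 + (1/3)p_{FlexHub}.
Similarly p_{FlexHub} = 245/3 + (1/3)p_{IronWorks}.
Substituting the second reaction function into the first: p_{IronWorks} = 224/3 + (1/3)(245/3 + (1/3)p_{IronWorks}), which gives (8/9)p_{IronWorks} = 917/9 ⇒ p_{IronWorks} = 114.625.
Then p_{FlexHub} = 245/3 + (1/3)·114.625 = 119.875.

114.625, 119.875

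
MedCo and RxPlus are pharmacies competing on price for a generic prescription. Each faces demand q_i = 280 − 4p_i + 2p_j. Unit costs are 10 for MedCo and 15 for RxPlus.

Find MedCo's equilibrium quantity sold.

176

MedCo's profit: π = (p_{MedCo} − 10)(280 − 4p_{MedCo} + 2p_{RxPlus}).
∂π/∂p_{MedCo} = 320 − 8p_{MedCo} + 2p_{RxPlus} = 0 ⇒ p_{MedCo} = 40 + 0.25p_{RxPlus}.
Similarly p_{RxPlus} = 42.5 + 0.25p_{MedCo}.
Substituting the second reaction function into the first: p_{MedCo} = 40 + 0.25(42.5 + 0.25p_{MedCo}), which gives 0.9375p_{MedCo} = 50.625 ⇒ p_{MedCo} = 54.
Then p_{RxPlus} = 42.5 + 0.25·54 = 56.
q_{MedCo} = 280 − 4·54 + 2·56 = 176.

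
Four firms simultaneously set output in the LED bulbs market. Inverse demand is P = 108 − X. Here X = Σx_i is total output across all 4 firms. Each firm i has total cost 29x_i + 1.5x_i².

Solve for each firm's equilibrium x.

9.875

A representative firm's profit is π_i = x_i(108 − X) − 29x_i − 1.5x_i², with X = x_i + Σ_{j≠i} x_j.
First-order condition: 79 − 5x_i − Σ_{j≠i} x_j = 0.
With identical firms, set every x_j = x: then 79 − 5x − 3x = 0, i.e. x = 79/8 = 9.875.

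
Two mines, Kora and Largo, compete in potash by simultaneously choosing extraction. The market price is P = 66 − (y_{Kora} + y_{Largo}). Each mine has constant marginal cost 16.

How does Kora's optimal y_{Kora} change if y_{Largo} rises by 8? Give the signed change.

Mine Kora's profit: π = y_{Kora}(66 − (y_{Kora} + y_{Largo})) − 16y_{Kora}.
∂π/∂y_{Kora} = 50 − 2y_{Kora} − y_{Largo} = 0, so y_{Kora} = 25 − 0.5y_{Largo}.
The reaction-function slope is −0.5, so an 8-unit rise in y_{Largo} moves y_{Kora} by −0.5 × 8 = −4. Kora's best response falls — the actions are strategic substitutes.

-4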